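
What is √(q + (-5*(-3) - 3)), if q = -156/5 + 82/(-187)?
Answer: I*√17168470/935 ≈ 4.4315*I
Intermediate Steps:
q = -29582/935 (q = -156*⅕ + 82*(-1/187) = -156/5 - 82/187 = -29582/935 ≈ -31.638)
√(q + (-5*(-3) - 3)) = √(-29582/935 + (-5*(-3) - 3)) = √(-29582/935 + (15 - 3)) = √(-29582/935 + 12) = √(-18362/935) = I*√17168470/935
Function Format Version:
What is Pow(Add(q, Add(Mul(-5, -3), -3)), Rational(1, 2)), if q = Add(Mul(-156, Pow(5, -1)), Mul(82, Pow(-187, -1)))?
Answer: Mul(Rational(1, 935), I, Pow(17168470, Rational(1, 2))) ≈ Mul(4.4315, I)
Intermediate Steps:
q = Rational(-29582, 935) (q = Add(Mul(-156, Rational(1, 5)), Mul(82, Rational(-1, 187))) = Add(Rational(-156, 5), Rational(-82, 187)) = Rational(-29582, 935) ≈ -31.638)
Pow(Add(q, Add(Mul(-5, -3), -3)), Rational(1, 2)) = Pow(Add(Rational(-29582, 935), Add(Mul(-5, -3), -3)), Rational(1, 2)) = Pow(Add(Rational(-29582, 935), Add(15, -3)), Rational(1, 2)) = Pow(Add(Rational(-29582, 935), 12), Rational(1, 2)) = Pow(Rational(-18362, 935), Rational(1, 2)) = Mul(Rational(1, 935), I, Pow(17168470, Rational(1, 2)))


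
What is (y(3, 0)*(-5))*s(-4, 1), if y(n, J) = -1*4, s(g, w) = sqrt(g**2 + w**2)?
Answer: 20*sqrt(17) ≈ 82.462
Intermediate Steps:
y(n, J) = -4
(y(3, 0)*(-5))*s(-4, 1) = (-4*(-5))*sqrt((-4)**2 + 1**2) = 20*sqrt(16 + 1) = 20*sqrt(17)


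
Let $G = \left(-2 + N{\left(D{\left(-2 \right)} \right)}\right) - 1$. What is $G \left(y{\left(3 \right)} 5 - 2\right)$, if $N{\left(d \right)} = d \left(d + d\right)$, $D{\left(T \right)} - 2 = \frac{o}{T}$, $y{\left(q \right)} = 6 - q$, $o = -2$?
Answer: $195$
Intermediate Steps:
$D{\left(T \right)} = 2 - \frac{2}{T}$
$N{\left(d \right)} = 2 d^{2}$ ($N{\left(d \right)} = d 2 d = 2 d^{2}$)
$G = 15$ ($G = \left(-2 + 2 \left(2 - \frac{2}{-2}\right)^{2}\right) - 1 = \left(-2 + 2 \left(2 - -1\right)^{2}\right) - 1 = \left(-2 + 2 \left(2 + 1\right)^{2}\right) - 1 = \left(-2 + 2 \cdot 3^{2}\right) - 1 = \left(-2 + 2 \cdot 9\right) - 1 = \left(-2 + 18\right) - 1 = 16 - 1 = 15$)
$G \left(y{\left(3 \right)} 5 - 2\right) = 15 \left(\left(6 - 3\right) 5 - 2\right) = 15 \left(3 \cdot 5 - 2\right) = 15 \left(15 - 2\right) = 15 \cdot 13 = 195$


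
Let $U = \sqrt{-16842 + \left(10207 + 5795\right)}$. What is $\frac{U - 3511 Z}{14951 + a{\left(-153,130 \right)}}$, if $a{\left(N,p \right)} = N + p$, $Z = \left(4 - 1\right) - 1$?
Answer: $- \frac{3511}{7464} + \frac{i \sqrt{210}}{7464} \approx -0.47039 + 0.0019415 i$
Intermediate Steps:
$Z = 2$ ($Z = 3 - 1 = 2$)
$U = 2 i \sqrt{210}$ ($U = \sqrt{-16842 + 16002} = \sqrt{-840} = 2 i \sqrt{210} \approx 28.983 i$)
$\frac{U - 3511 Z}{14951 + a{\left(-153,130 \right)}} = \frac{2 i \sqrt{210} - 7022}{14951 + \left(-153 + 130\right)} = \frac{2 i \sqrt{210} - 7022}{14951 - 23} = \frac{-7022 + 2 i \sqrt{210}}{14928} = \left(-7022 + 2 i \sqrt{210}\right) \frac{1}{14928} = - \frac{3511}{7464} + \frac{i \sqrt{210}}{7464}$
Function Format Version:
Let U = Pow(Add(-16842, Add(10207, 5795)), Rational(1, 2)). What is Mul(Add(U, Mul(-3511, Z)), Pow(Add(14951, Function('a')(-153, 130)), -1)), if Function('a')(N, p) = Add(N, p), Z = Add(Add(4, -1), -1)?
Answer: Add(Rational(-3511, 7464), Mul(Rational(1, 7464), I, Pow(210, Rational(1, 2)))) ≈ Add(-0.47039, Mul(0.0019415, I))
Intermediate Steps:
Z = 2 (Z = Add(3, -1) = 2)
U = Mul(2, I, Pow(210, Rational(1, 2))) (U = Pow(Add(-16842, 16002), Rational(1, 2)) = Pow(-840, Rational(1, 2)) = Mul(2, I, Pow(210, Rational(1, 2))) ≈ Mul(28.983, I))
Mul(Add(U, Mul(-3511, Z)), Pow(Add(14951, Function('a')(-153, 130)), -1)) = Mul(Add(Mul(2, I, Pow(210, Rational(1, 2))), Mul(-3511, 2)), Pow(Add(14951, Add(-153, 130)), -1)) = Mul(Add(Mul(2, I, Pow(210, Rational(1, 2))), -7022), Pow(Add(14951, -23), -1)) = Mul(Add(-7022, Mul(2, I, Pow(210, Rational(1, 2)))), Pow(14928, -1)) = Mul(Add(-7022, Mul(2, I, Pow(210, Rational(1, 2)))), Rational(1, 14928)) = Add(Rational(-3511, 7464), Mul(Rational(1, 7464), I, Pow(210, Rational(1, 2))))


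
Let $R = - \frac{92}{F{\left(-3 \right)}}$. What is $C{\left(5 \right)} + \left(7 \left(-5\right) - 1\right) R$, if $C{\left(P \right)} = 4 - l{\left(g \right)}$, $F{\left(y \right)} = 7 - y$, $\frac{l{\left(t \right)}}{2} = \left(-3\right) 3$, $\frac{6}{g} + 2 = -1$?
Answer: $\frac{1766}{5} \approx 353.2$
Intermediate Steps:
$g = -2$ ($g = \frac{6}{-2 - 1} = \frac{6}{-3} = 6 \left(- \frac{1}{3}\right) = -2$)
$l{\left(t \right)} = -18$ ($l{\left(t \right)} = 2 \left(\left(-3\right) 3\right) = 2 \left(-9\right) = -18$)
$C{\left(P \right)} = 22$ ($C{\left(P \right)} = 4 - -18 = 4 + 18 = 22$)
$R = - \frac{46}{5}$ ($R = - \frac{92}{7 - -3} = - \frac{92}{7 + 3} = - \frac{92}{10} = \left(-92\right) \frac{1}{10} = - \frac{46}{5} \approx -9.2$)
$C{\left(5 \right)} + \left(7 \left(-5\right) - 1\right) R = 22 + \left(7 \left(-5\right) - 1\right) \left(- \frac{46}{5}\right) = 22 + \left(-35 - 1\right) \left(- \frac{46}{5}\right) = 22 - - \frac{1656}{5} = 22 + \frac{1656}{5} = \frac{1766}{5}$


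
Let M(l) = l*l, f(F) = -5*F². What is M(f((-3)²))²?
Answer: 26904200625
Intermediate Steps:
M(l) = l²
M(f((-3)²))² = ((-5*((-3)²)²)²)² = ((-5*9²)²)² = ((-5*81)²)² = ((-405)²)² = 164025² = 26904200625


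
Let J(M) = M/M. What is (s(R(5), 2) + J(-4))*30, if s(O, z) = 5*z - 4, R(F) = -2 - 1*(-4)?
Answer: 210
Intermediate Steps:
R(F) = 2 (R(F) = -2 + 4 = 2)
s(O, z) = -4 + 5*z
J(M) = 1
(s(R(5), 2) + J(-4))*30 = ((-4 + 5*2) + 1)*30 = ((-4 + 10) + 1)*30 = (6 + 1)*30 = 7*30 = 210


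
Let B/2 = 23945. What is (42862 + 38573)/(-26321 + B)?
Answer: 81435/21569 ≈ 3.7756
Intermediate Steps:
B = 47890 (B = 2*23945 = 47890)
(42862 + 38573)/(-26321 + B) = (42862 + 38573)/(-26321 + 47890) = 81435/21569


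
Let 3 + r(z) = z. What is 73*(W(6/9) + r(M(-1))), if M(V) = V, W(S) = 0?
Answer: -292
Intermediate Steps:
r(z) = -3 + z
73*(W(6/9) + r(M(-1))) = 73*(0 + (-3 - 1)) = 73*(0 - 4) = 73*(-4) = -292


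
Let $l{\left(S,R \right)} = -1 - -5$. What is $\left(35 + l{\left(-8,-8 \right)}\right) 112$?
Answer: $4368$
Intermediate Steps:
$l{\left(S,R \right)} = 4$ ($l{\left(S,R \right)} = -1 + 5 = 4$)
$\left(35 + l{\left(-8,-8 \right)}\right) 112 = \left(35 + 4\right) 112 = 39 \cdot 112 = 4368$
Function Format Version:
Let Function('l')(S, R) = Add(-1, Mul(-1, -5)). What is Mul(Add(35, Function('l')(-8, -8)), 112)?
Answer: 4368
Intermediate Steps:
Function('l')(S, R) = 4 (Function('l')(S, R) = Add(-1, 5) = 4)
Mul(Add(35, Function('l')(-8, -8)), 112) = Mul(Add(35, 4), 112) = Mul(39, 112) = 4368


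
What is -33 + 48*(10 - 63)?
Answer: -2577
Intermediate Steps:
-33 + 48*(10 - 63) = -33 + 48*(-53) = -33 - 2544 = -2577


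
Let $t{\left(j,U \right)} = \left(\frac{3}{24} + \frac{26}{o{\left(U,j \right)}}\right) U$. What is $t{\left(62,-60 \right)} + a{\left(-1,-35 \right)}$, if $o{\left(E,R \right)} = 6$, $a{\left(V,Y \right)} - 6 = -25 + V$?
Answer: $- \frac{575}{2} \approx -287.5$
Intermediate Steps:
$a{\left(V,Y \right)} = -19 + V$ ($a{\left(V,Y \right)} = 6 + \left(-25 + V\right) = -19 + V$)
$t{\left(j,U \right)} = \frac{107 U}{24}$ ($t{\left(j,U \right)} = \left(\frac{3}{24} + \frac{26}{6}\right) U = \left(3 \cdot \frac{1}{24} + 26 \cdot \frac{1}{6}\right) U = \left(\frac{1}{8} + \frac{13}{3}\right) U = \frac{107 U}{24}$)
$t{\left(62,-60 \right)} + a{\left(-1,-35 \right)} = \frac{107}{24} \left(-60\right) - 20 = - \frac{535}{2} - 20 = - \frac{575}{2}$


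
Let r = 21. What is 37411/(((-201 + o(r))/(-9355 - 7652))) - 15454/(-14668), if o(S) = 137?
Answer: 2333124879223/234688 ≈ 9.9414e+6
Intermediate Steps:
37411/(((-201 + o(r))/(-9355 - 7652))) - 15454/(-14668) = 37411/(((-201 + 137)/(-9355 - 7652))) - 15454/(-14668) = 37411/((-64/(-17007))) - 15454*(-1/14668) = 37411/((-64*(-1/17007))) + 7727/7334 = 37411/(64/17007) + 7727/7334 = 37411*(17007/64) + 7727/7334 = 636248877/64 + 7727/7334 = 2333124879223/234688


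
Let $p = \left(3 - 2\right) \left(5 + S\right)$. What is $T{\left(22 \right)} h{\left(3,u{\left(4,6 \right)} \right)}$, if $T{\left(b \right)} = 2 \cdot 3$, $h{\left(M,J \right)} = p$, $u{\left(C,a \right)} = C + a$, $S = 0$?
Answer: $30$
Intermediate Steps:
$p = 5$ ($p = \left(3 - 2\right) \left(5 + 0\right) = 1 \cdot 5 = 5$)
$h{\left(M,J \right)} = 5$
$T{\left(b \right)} = 6$
$T{\left(22 \right)} h{\left(3,u{\left(4,6 \right)} \right)} = 6 \cdot 5 = 30$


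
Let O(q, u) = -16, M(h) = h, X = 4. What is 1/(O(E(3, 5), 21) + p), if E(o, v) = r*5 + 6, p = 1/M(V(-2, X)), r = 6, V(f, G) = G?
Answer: -4/63 ≈ -0.063492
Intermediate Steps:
p = ¼ (p = 1/4 = ¼ ≈ 0.25000)
E(o, v) = 36 (E(o, v) = 6*5 + 6 = 30 + 6 = 36)
1/(O(E(3, 5), 21) + p) = 1/(-16 + ¼) = 1/(-63/4) = -4/63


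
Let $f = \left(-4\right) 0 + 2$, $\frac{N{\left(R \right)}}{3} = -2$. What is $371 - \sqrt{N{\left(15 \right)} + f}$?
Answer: $371 - 2 i \approx 371.0 - 2.0 i$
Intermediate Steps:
$N{\left(R \right)} = -6$ ($N{\left(R \right)} = 3 \left(-2\right) = -6$)
$f = 2$ ($f = 0 + 2 = 2$)
$371 - \sqrt{N{\left(15 \right)} + f} = 371 - \sqrt{-6 + 2} = 371 - \sqrt{-4} = 371 - 2 i$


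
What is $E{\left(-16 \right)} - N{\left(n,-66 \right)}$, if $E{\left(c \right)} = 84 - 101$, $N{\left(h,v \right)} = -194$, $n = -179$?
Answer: $177$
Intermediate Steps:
$E{\left(c \right)} = -17$
$E{\left(-16 \right)} - N{\left(n,-66 \right)} = -17 - -194 = -17 + 194 = 177$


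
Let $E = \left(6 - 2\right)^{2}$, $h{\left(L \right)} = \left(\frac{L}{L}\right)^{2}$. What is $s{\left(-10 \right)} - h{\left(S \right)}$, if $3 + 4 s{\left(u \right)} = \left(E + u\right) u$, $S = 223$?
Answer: $- \frac{67}{4} \approx -16.75$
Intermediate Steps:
$h{\left(L \right)} = 1$ ($h{\left(L \right)} = 1^{2} = 1$)
$E = 16$ ($E = 4^{2} = 16$)
$s{\left(u \right)} = - \frac{3}{4} + \frac{u \left(16 + u\right)}{4}$ ($s{\left(u \right)} = - \frac{3}{4} + \frac{\left(16 + u\right) u}{4} = - \frac{3}{4} + \frac{u \left(16 + u\right)}{4}$)
$s{\left(-10 \right)} - h{\left(S \right)} = \left(- \frac{3}{4} + 4 \left(-10\right) + \frac{\left(-10\right)^{2}}{4}\right) - 1 = \left(- \frac{3}{4} - 40 + \frac{1}{4} \cdot 100\right) - 1 = \left(- \frac{3}{4} - 40 + 25\right) - 1 = - \frac{63}{4} - 1 = - \frac{67}{4}$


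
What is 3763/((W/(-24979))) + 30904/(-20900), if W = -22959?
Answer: 490951598591/119960775 ≈ 4092.6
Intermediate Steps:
3763/((W/(-24979))) + 30904/(-20900) = 3763/((-22959/(-24979))) + 30904/(-20900) = 3763/((-22959*(-1/24979))) + 30904*(-1/20900) = 3763/(22959/24979) - 7726/5225 = 3763*(24979/22959) - 7726/5225 = 93995977/22959 - 7726/5225 = 490951598591/119960775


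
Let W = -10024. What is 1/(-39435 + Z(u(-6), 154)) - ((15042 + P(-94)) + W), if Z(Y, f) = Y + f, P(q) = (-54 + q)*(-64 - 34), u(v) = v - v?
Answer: -766843683/39281 ≈ -19522.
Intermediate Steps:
u(v) = 0
P(q) = 5292 - 98*q (P(q) = (-54 + q)*(-98) = 5292 - 98*q)
1/(-39435 + Z(u(-6), 154)) - ((15042 + P(-94)) + W) = 1/(-39435 + (0 + 154)) - ((15042 + (5292 - 98*(-94))) - 10024) = 1/(-39435 + 154) - ((15042 + (5292 + 9212)) - 10024) = 1/(-39281) - ((15042 + 14504) - 10024) = -1/39281 - (29546 - 10024) = -1/39281 - 1*19522 = -1/39281 - 19522 = -766843683/39281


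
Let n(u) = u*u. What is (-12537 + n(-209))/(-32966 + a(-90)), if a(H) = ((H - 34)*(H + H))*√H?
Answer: -256673276/11480793289 - 521350560*I*√10/11480793289 ≈ -0.022357 - 0.1436*I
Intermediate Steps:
n(u) = u²
a(H) = 2*H^(3/2)*(-34 + H) (a(H) = ((-34 + H)*(2*H))*√H = (2*H*(-34 + H))*√H = 2*H^(3/2)*(-34 + H))
(-12537 + n(-209))/(-32966 + a(-90)) = (-12537 + (-209)²)/(-32966 + 2*(-90)^(3/2)*(-34 - 90)) = (-12537 + 43681)/(-32966 + 2*(-270*I*√10)*(-124)) = 31144/(-32966 + 66960*I*√10)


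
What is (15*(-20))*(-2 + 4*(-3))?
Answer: 4200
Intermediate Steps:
(15*(-20))*(-2 + 4*(-3)) = -300*(-2 - 12) = -300*(-14) = 4200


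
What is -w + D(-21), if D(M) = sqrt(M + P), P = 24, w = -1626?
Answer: 1626 + sqrt(3) ≈ 1627.7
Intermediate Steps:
D(M) = sqrt(24 + M) (D(M) = sqrt(M + 24) = sqrt(24 + M))
-w + D(-21) = -1*(-1626) + sqrt(24 - 21) = 1626 + sqrt(3)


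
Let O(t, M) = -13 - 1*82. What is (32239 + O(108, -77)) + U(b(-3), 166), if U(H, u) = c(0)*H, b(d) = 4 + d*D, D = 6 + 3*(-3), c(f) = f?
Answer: 32144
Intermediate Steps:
D = -3 (D = 6 - 9 = -3)
O(t, M) = -95 (O(t, M) = -13 - 82 = -95)
b(d) = 4 - 3*d (b(d) = 4 + d*(-3) = 4 - 3*d)
U(H, u) = 0 (U(H, u) = 0*H = 0)
(32239 + O(108, -77)) + U(b(-3), 166) = (32239 - 95) + 0 = 32144 + 0 = 32144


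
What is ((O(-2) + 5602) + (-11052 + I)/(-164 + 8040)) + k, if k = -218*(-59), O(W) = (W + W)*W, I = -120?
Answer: 36368575/1969 ≈ 18471.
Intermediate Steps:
O(W) = 2*W**2 (O(W) = (2*W)*W = 2*W**2)
k = 12862
((O(-2) + 5602) + (-11052 + I)/(-164 + 8040)) + k = ((2*(-2)**2 + 5602) + (-11052 - 120)/(-164 + 8040)) + 12862 = ((2*4 + 5602) - 11172/7876) + 12862 = ((8 + 5602) - 11172*1/7876) + 12862 = (5610 - 2793/1969) + 12862 = 11043297/1969 + 12862 = 36368575/1969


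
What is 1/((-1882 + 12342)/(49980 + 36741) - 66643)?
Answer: -86721/5779337143 ≈ -1.5005e-5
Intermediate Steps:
1/((-1882 + 12342)/(49980 + 36741) - 66643) = 1/(10460/86721 - 66643) = 1/(-5779337143/86721) = -86721/5779337143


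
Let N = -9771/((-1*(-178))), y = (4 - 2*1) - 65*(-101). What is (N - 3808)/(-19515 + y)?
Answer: 687595/2304744 ≈ 0.29834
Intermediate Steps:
y = 6567 (y = (4 - 2) + 6565 = 2 + 6565 = 6567)
N = -9771/178 ≈ -54.893
(N - 3808)/(-19515 + y) = (-9771/178 - 3808)/(-19515 + 6567) = -687595/178/(-12948) = -687595/178*(-1/12948) = 687595/2304744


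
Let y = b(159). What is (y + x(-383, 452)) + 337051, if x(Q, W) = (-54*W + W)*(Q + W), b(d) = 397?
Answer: -1315516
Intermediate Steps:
x(Q, W) = -53*W*(Q + W) (x(Q, W) = (-53*W)*(Q + W) = -53*W*(Q + W))
y = 397
(y + x(-383, 452)) + 337051 = (397 - 53*452*(-383 + 452)) + 337051 = (397 - 53*452*69) + 337051 = (397 - 1652964) + 337051 = -1652567 + 337051 = -1315516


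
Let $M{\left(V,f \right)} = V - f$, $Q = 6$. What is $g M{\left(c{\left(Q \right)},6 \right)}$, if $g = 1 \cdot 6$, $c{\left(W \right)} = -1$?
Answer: $-42$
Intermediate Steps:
$g = 6$
$g M{\left(c{\left(Q \right)},6 \right)} = 6 \left(-1 - 6\right) = 6 \left(-7\right) = -42$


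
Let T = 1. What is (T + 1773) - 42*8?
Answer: 1438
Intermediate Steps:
(T + 1773) - 42*8 = (1 + 1773) - 42*8 = 1774 - 336 = 1438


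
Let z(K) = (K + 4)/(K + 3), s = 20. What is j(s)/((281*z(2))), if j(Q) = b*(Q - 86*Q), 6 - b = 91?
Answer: 361250/843 ≈ 428.53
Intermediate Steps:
b = -85 (b = 6 - 1*91 = 6 - 91 = -85)
j(Q) = 7225*Q (j(Q) = -85*(Q - 86*Q) = -(-7225)*Q = 7225*Q)
z(K) = (4 + K)/(3 + K)
j(s)/((281*z(2))) = (7225*20)/((281*((4 + 2)/(3 + 2)))) = 144500/((281*(6/5))) = 144500/(1686/5) = 144500*(5/1686) = 361250/843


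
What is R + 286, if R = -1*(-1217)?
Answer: 1503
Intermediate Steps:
R = 1217
R + 286 = 1217 + 286 = 1503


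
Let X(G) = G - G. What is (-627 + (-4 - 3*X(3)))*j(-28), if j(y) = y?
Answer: 17668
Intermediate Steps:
X(G) = 0
(-627 + (-4 - 3*X(3)))*j(-28) = (-627 + (-4 - 3*0))*(-28) = (-627 + (-4 + 0))*(-28) = (-627 - 4)*(-28) = -631*(-28) = 17668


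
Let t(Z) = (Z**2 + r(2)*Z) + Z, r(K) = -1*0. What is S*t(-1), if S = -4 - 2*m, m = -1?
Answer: 0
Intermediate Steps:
r(K) = 0
S = -2 (S = -4 - 2*(-1) = -4 + 2 = -2)
t(Z) = Z + Z**2 (t(Z) = (Z**2 + 0*Z) + Z = (Z**2 + 0) + Z = Z**2 + Z = Z + Z**2)
S*t(-1) = -(-2)*(1 - 1) = -(-2)*0 = -2*0 = 0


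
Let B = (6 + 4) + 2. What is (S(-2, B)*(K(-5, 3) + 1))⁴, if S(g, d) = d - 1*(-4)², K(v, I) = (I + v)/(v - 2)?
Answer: 1679616/2401 ≈ 699.55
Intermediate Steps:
K(v, I) = (I + v)/(-2 + v)
B = 12 (B = 10 + 2 = 12)
S(g, d) = -16 + d (S(g, d) = d - 1*16 = d - 16 = -16 + d)
(S(-2, B)*(K(-5, 3) + 1))⁴ = ((-16 + 12)*((3 - 5)/(-2 - 5) + 1))⁴ = (-4*(-2/(-7) + 1))⁴ = (-4*(-⅐*(-2) + 1))⁴ = (-4*(2/7 + 1))⁴ = (-4*9/7)⁴ = (-36/7)⁴ = 1679616/2401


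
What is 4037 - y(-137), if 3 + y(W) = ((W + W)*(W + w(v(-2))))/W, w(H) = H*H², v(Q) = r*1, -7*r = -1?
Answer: 1479700/343 ≈ 4314.0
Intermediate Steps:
r = ⅐ (r = -⅐*(-1) = ⅐ ≈ 0.14286)
v(Q) = ⅐ (v(Q) = (⅐)*1 = ⅐)
w(H) = H³
y(W) = -1027/343 + 2*W (y(W) = -3 + ((W + W)*(W + (⅐)³))/W = -3 + ((2*W)*(W + 1/343))/W = -3 + ((2*W)*(1/343 + W))/W = -3 + (2*W*(1/343 + W))/W = -3 + (2/343 + 2*W) = -1027/343 + 2*W)
4037 - y(-137) = 4037 - (-1027/343 + 2*(-137)) = 4037 - (-1027/343 - 274) = 4037 - 1*(-95009/343) = 4037 + 95009/343 = 1479700/343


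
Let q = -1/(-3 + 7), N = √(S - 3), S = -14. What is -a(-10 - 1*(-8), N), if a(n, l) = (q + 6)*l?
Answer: -23*I*√17/4 ≈ -23.708*I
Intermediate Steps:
N = I*√17 (N = √(-14 - 3) = √(-17) = I*√17 ≈ 4.1231*I)
q = -¼ (q = -1/4 = -1*¼ = -¼ ≈ -0.25000)
a(n, l) = 23*l/4 (a(n, l) = (-¼ + 6)*l = 23*l/4)
-a(-10 - 1*(-8), N) = -23*I*√17/4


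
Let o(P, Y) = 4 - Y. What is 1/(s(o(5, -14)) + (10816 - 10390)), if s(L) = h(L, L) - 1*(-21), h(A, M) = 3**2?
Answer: 1/456 ≈ 0.0021930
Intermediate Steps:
h(A, M) = 9
s(L) = 30 (s(L) = 9 - 1*(-21) = 9 + 21 = 30)
1/(s(o(5, -14)) + (10816 - 10390)) = 1/(30 + (10816 - 10390)) = 1/(30 + 426) = 1/456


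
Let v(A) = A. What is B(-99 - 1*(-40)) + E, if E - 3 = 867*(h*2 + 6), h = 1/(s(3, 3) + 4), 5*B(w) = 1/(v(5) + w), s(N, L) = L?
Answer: 10305623/1890 ≈ 5452.7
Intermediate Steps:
B(w) = 1/(5*(5 + w))
h = ⅐ (h = 1/(3 + 4) = 1/7 = ⅐ ≈ 0.14286)
E = 38169/7 (E = 3 + 867*((⅐)*2 + 6) = 3 + 867*(2/7 + 6) = 3 + 867*(44/7) = 3 + 38148/7 = 38169/7 ≈ 5452.7)
B(-99 - 1*(-40)) + E = 1/(5*(5 + (-99 - 1*(-40)))) + 38169/7 = 1/(5*(5 + (-99 + 40))) + 38169/7 = 1/(5*(5 - 59)) + 38169/7 = (⅕)/(-54) + 38169/7 = (⅕)*(-1/54) + 38169/7 = -1/270 + 38169/7 = 10305623/1890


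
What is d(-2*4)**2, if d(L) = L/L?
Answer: 1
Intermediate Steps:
d(L) = 1
d(-2*4)**2 = 1**2 = 1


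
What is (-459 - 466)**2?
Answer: 855625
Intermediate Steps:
(-459 - 466)**2 = (-925)**2 = 855625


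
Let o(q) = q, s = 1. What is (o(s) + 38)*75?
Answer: 2925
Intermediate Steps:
(o(s) + 38)*75 = (1 + 38)*75 = 39*75 = 2925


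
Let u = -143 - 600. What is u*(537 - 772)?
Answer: 174605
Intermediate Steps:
u = -743
u*(537 - 772) = -743*(537 - 772) = -743*(-235) = 174605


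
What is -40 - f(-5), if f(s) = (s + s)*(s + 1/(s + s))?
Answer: -91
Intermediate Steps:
f(s) = 2*s*(s + 1/(2*s)) (f(s) = (2*s)*(s + 1/(2*s)) = 2*s*(s + 1/(2*s)))
-40 - f(-5) = -40 - (1 + 2*(-5)²) = -40 - (1 + 2*25) = -40 - (1 + 50) = -40 - 1*51 = -40 - 51 = -91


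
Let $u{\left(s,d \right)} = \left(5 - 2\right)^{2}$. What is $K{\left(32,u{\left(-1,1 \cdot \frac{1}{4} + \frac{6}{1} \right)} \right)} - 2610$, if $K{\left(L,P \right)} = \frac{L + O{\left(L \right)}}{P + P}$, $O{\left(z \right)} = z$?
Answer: $- \frac{23458}{9} \approx -2606.4$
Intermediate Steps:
$u{\left(s,d \right)} = 9$ ($u{\left(s,d \right)} = 3^{2} = 9$)
$K{\left(L,P \right)} = \frac{L}{P}$ ($K{\left(L,P \right)} = \frac{L + L}{P + P} = \frac{2 L}{2 P} = 2 L \frac{1}{2 P} = \frac{L}{P}$)
$K{\left(32,u{\left(-1,1 \cdot \frac{1}{4} + \frac{6}{1} \right)} \right)} - 2610 = \frac{32}{9} - 2610 = - \frac{23458}{9}$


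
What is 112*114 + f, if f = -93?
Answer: 12675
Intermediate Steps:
112*114 + f = 112*114 - 93 = 12768 - 93 = 12675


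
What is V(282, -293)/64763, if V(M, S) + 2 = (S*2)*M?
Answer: -165254/64763 ≈ -2.5517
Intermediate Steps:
V(M, S) = -2 + 2*M*S (V(M, S) = -2 + (S*2)*M = -2 + (2*S)*M = -2 + 2*M*S)
V(282, -293)/64763 = (-2 + 2*282*(-293))/64763 = (-2 - 165252)*(1/64763) = -165254*1/64763 = -165254/64763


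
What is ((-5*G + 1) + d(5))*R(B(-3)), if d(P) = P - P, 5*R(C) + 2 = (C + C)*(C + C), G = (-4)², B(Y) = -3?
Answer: -2686/5 ≈ -537.20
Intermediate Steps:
G = 16
R(C) = -⅖ + 4*C²/5 (R(C) = -⅖ + ((C + C)*(C + C))/5 = -⅖ + ((2*C)*(2*C))/5 = -⅖ + (4*C²)/5 = -⅖ + 4*C²/5)
d(P) = 0
((-5*G + 1) + d(5))*R(B(-3)) = ((-5*16 + 1) + 0)*(-⅖ + (⅘)*(-3)²) = ((-80 + 1) + 0)*(-⅖ + (⅘)*9) = (-79 + 0)*(-⅖ + 36/5) = -79*34/5 = -2686/5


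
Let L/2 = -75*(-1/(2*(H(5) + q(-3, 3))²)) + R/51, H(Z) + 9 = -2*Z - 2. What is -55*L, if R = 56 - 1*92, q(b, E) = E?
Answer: 119185/1836 ≈ 64.916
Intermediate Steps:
H(Z) = -11 - 2*Z (H(Z) = -9 + (-2*Z - 2) = -9 + (-2 - 2*Z) = -11 - 2*Z)
R = -36 (R = 56 - 92 = -36)
L = -2167/1836 (L = 2*(-75*(-1/(2*((-11 - 2*5) + 3)²)) - 36/51) = 2*(-75*(-1/(2*((-11 - 10) + 3)²)) - 36*1/51) = 2*(-75*(-1/(2*(-21 + 3)²)) - 12/17) = 2*(-75/((-2*(-18)²)) - 12/17) = 2*(-75/((-2*324)) - 12/17) = 2*(-75/(-648) - 12/17) = 2*(-75*(-1/648) - 12/17) = 2*(25/216 - 12/17) = 2*(-2167/3672) = -2167/1836 ≈ -1.1803)
-55*L = -55*(-2167/1836) = 119185/1836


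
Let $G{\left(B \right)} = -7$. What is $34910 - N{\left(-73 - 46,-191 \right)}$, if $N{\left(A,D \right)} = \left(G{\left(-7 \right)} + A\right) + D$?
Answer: $35227$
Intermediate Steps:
$N{\left(A,D \right)} = -7 + A + D$ ($N{\left(A,D \right)} = \left(-7 + A\right) + D = -7 + A + D$)
$34910 - N{\left(-73 - 46,-191 \right)} = 34910 - \left(-7 - 119 - 191\right) = 34910 - -317 = 34910 + 317 = 35227$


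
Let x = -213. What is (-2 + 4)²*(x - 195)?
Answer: -1632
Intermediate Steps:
(-2 + 4)²*(x - 195) = (-2 + 4)²*(-213 - 195) = 2²*(-408) = 4*(-408) = -1632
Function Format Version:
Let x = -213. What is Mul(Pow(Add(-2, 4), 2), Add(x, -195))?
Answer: -1632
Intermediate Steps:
Mul(Pow(Add(-2, 4), 2), Add(x, -195)) = Mul(Pow(Add(-2, 4), 2), Add(-213, -195)) = Mul(Pow(2, 2), -408) = Mul(4, -408) = -1632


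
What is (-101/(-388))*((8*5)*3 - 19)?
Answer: 10201/388 ≈ 26.291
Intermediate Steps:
(-101/(-388))*((8*5)*3 - 19) = (-101*(-1/388))*(40*3 - 19) = 101*(120 - 19)/388 = (101/388)*101 = 10201/388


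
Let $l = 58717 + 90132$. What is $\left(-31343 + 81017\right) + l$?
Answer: $198523$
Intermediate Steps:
$l = 148849$
$\left(-31343 + 81017\right) + l = \left(-31343 + 81017\right) + 148849 = 49674 + 148849 = 198523$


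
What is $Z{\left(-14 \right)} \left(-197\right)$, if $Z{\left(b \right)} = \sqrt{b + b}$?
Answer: $- 394 i \sqrt{7} \approx - 1042.4 i$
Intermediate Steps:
$Z{\left(b \right)} = \sqrt{2} \sqrt{b}$ ($Z{\left(b \right)} = \sqrt{2 b} = \sqrt{2} \sqrt{b}$)
$Z{\left(-14 \right)} \left(-197\right) = \sqrt{2} \sqrt{-14} \left(-197\right) = \sqrt{2} i \sqrt{14} \left(-197\right) = 2 i \sqrt{7} \left(-197\right) = - 394 i \sqrt{7}$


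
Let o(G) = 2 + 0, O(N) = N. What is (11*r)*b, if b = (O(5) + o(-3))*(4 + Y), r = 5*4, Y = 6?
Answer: 15400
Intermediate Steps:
r = 20
o(G) = 2
b = 70 (b = (5 + 2)*(4 + 6) = 7*10 = 70)
(11*r)*b = (11*20)*70 = 220*70 = 15400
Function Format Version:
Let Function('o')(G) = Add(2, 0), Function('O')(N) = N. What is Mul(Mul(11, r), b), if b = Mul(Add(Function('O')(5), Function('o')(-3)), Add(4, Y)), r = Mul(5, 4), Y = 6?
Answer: 15400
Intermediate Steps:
r = 20
Function('o')(G) = 2
b = 70 (b = Mul(Add(5, 2), Add(4, 6)) = Mul(7, 10) = 70)
Mul(Mul(11, r), b) = Mul(Mul(11, 20), 70) = Mul(220, 70) = 15400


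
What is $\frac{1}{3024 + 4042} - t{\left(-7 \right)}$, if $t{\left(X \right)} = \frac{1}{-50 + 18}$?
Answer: $\frac{3549}{113056} \approx 0.031392$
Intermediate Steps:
$t{\left(X \right)} = - \frac{1}{32}$ ($t{\left(X \right)} = \frac{1}{-32} = - \frac{1}{32}$)
$\frac{1}{3024 + 4042} - t{\left(-7 \right)} = \frac{1}{3024 + 4042} - - \frac{1}{32} = \frac{1}{7066} + \frac{1}{32} = \frac{3549}{113056}$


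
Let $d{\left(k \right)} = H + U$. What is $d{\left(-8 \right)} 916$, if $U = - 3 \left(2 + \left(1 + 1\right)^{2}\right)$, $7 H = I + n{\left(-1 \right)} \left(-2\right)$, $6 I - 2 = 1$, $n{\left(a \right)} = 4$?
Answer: $- \frac{122286}{7} \approx -17469.0$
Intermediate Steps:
$I = \frac{1}{2}$ ($I = \frac{1}{3} + \frac{1}{6} \cdot 1 = \frac{1}{3} + \frac{1}{6} = \frac{1}{2} \approx 0.5$)
$H = - \frac{15}{14}$ ($H = \frac{\frac{1}{2} + 4 \left(-2\right)}{7} = \frac{\frac{1}{2} - 8}{7} = \frac{1}{7} \left(- \frac{15}{2}\right) = - \frac{15}{14} \approx -1.0714$)
$U = -18$ ($U = - 3 \left(2 + 2^{2}\right) = - 3 \left(2 + 4\right) = \left(-3\right) 6 = -18$)
$d{\left(k \right)} = - \frac{267}{14}$ ($d{\left(k \right)} = - \frac{15}{14} - 18 = - \frac{267}{14}$)
$d{\left(-8 \right)} 916 = \left(- \frac{267}{14}\right) 916 = - \frac{122286}{7}$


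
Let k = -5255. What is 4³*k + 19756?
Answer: -316564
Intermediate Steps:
4³*k + 19756 = 4³*(-5255) + 19756 = 64*(-5255) + 19756 = -336320 + 19756 = -316564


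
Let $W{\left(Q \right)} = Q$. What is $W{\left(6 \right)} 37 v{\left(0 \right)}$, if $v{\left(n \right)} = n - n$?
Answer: $0$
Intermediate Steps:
$v{\left(n \right)} = 0$
$W{\left(6 \right)} 37 v{\left(0 \right)} = 6 \cdot 37 \cdot 0 = 222 \cdot 0 = 0$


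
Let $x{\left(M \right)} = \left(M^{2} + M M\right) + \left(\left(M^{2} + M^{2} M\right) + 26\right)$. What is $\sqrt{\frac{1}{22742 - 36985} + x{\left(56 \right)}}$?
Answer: $\frac{\sqrt{37539807203207}}{14243} \approx 430.17$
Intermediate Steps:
$x{\left(M \right)} = 26 + M^{3} + 3 M^{2}$ ($x{\left(M \right)} = \left(M^{2} + M^{2}\right) + \left(\left(M^{2} + M^{3}\right) + 26\right) = 2 M^{2} + \left(26 + M^{2} + M^{3}\right) = 26 + M^{3} + 3 M^{2}$)
$\sqrt{\frac{1}{22742 - 36985} + x{\left(56 \right)}} = \sqrt{\frac{1}{22742 - 36985} + \left(26 + 56^{3} + 3 \cdot 56^{2}\right)} = \sqrt{\frac{1}{-14243} + \left(26 + 175616 + 3 \cdot 3136\right)} = \sqrt{- \frac{1}{14243} + \left(26 + 175616 + 9408\right)} = \sqrt{- \frac{1}{14243} + 185050} = \sqrt{\frac{2635667149}{14243}} = \frac{\sqrt{37539807203207}}{14243}$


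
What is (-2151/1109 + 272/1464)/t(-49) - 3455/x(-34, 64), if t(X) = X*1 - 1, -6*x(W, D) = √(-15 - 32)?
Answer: 355927/10147350 - 20730*I*√47/47 ≈ 0.035076 - 3023.8*I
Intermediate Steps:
x(W, D) = -I*√47/6 (x(W, D) = -√(-15 - 32)/6 = -I*√47/6)
t(X) = -1 + X (t(X) = X - 1 = -1 + X)
(-2151/1109 + 272/1464)/t(-49) - 3455/x(-34, 64) = (-2151/1109 + 272/1464)/(-1 - 49) - 3455*6*I*√47/47 = (-2151*1/1109 + 272*(1/1464))/(-50) - 20730*I*√47/47 = (-2151/1109 + 34/183)*(-1/50) - 20730*I*√47/47 = -355927/202947*(-1/50) - 20730*I*√47/47 = 355927/10147350 - 20730*I*√47/47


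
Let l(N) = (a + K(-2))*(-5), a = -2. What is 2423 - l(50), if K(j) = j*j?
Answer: 2433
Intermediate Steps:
K(j) = j²
l(N) = -10 (l(N) = (-2 + (-2)²)*(-5) = (-2 + 4)*(-5) = 2*(-5) = -10)
2423 - l(50) = 2423 - 1*(-10) = 2423 + 10 = 2433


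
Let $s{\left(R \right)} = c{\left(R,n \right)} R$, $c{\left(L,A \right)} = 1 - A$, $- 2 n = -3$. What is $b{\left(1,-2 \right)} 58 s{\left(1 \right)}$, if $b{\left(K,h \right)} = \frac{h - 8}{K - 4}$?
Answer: $- \frac{290}{3} \approx -96.667$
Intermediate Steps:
$n = \frac{3}{2}$ ($n = \left(- \frac{1}{2}\right) \left(-3\right) = \frac{3}{2} \approx 1.5$)
$b{\left(K,h \right)} = \frac{-8 + h}{-4 + K}$
$s{\left(R \right)} = - \frac{R}{2}$ ($s{\left(R \right)} = \left(1 - \frac{3}{2}\right) R = - \frac{R}{2}$)
$b{\left(1,-2 \right)} 58 s{\left(1 \right)} = \frac{-8 - 2}{-4 + 1} \cdot 58 \left(\left(- \frac{1}{2}\right) 1\right) = \frac{1}{-3} \left(-10\right) 58 \left(- \frac{1}{2}\right) = \left(- \frac{1}{3}\right) \left(-10\right) 58 \left(- \frac{1}{2}\right) = \frac{10}{3} \cdot 58 \left(- \frac{1}{2}\right) = \frac{580}{3} \left(- \frac{1}{2}\right) = - \frac{290}{3}$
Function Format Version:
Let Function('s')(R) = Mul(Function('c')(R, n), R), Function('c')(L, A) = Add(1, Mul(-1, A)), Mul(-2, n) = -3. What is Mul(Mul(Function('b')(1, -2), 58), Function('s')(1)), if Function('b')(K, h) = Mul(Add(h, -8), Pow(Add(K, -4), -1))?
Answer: Rational(-290, 3) ≈ -96.667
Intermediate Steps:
n = Rational(3, 2) (n = Mul(Rational(-1, 2), -3) = Rational(3, 2) ≈ 1.5000)
Function('b')(K, h) = Mul(Pow(Add(-4, K), -1), Add(-8, h)) (Function('b')(K, h) = Mul(Add(-8, h), Pow(Add(-4, K), -1)) = Mul(Pow(Add(-4, K), -1), Add(-8, h)))
Function('s')(R) = Mul(Rational(-1, 2), R) (Function('s')(R) = Mul(Add(1, Mul(-1, Rational(3, 2))), R) = Mul(Add(1, Rational(-3, 2)), R) = Mul(Rational(-1, 2), R))
Mul(Mul(Function('b')(1, -2), 58), Function('s')(1)) = Mul(Mul(Mul(Pow(Add(-4, 1), -1), Add(-8, -2)), 58), Mul(Rational(-1, 2), 1)) = Mul(Mul(Mul(Pow(-3, -1), -10), 58), Rational(-1, 2)) = Mul(Mul(Mul(Rational(-1, 3), -10), 58), Rational(-1, 2)) = Mul(Mul(Rational(10, 3), 58), Rational(-1, 2)) = Mul(Rational(580, 3), Rational(-1, 2)) = Rational(-290, 3)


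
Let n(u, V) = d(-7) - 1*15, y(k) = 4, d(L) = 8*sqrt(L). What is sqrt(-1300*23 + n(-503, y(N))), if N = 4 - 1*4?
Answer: sqrt(-29915 + 8*I*sqrt(7)) ≈ 0.0612 + 172.96*I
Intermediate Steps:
N = 0 (N = 4 - 4 = 0)
n(u, V) = -15 + 8*I*sqrt(7) (n(u, V) = 8*sqrt(-7) - 1*15 = 8*(I*sqrt(7)) - 15 = 8*I*sqrt(7) - 15 = -15 + 8*I*sqrt(7))
sqrt(-1300*23 + n(-503, y(N))) = sqrt(-1300*23 + (-15 + 8*I*sqrt(7))) = sqrt(-29900 + (-15 + 8*I*sqrt(7))) = sqrt(-29915 + 8*I*sqrt(7))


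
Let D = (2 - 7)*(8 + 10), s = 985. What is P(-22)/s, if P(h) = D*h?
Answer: 396/197 ≈ 2.0102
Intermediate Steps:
D = -90 (D = -5*18 = -90)
P(h) = -90*h
P(-22)/s = -90*(-22)/985 = 1980*(1/985) = 396/197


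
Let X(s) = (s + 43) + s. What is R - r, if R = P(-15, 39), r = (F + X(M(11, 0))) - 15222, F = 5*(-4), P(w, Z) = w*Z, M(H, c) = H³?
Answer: 11952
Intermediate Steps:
P(w, Z) = Z*w
X(s) = 43 + 2*s (X(s) = (43 + s) + s = 43 + 2*s)
F = -20
r = -12537 (r = (-20 + (43 + 2*11³)) - 15222 = (-20 + (43 + 2*1331)) - 15222 = (-20 + (43 + 2662)) - 15222 = (-20 + 2705) - 15222 = 2685 - 15222 = -12537)
R = -585 (R = 39*(-15) = -585)
R - r = -585 - 1*(-12537) = -585 + 12537 = 11952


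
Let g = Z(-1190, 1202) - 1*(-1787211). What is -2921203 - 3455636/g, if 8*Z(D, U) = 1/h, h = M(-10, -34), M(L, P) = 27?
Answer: -1127694874462507/386037577 ≈ -2.9212e+6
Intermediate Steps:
h = 27
Z(D, U) = 1/216 (Z(D, U) = (⅛)/27 = (⅛)*(1/27) = 1/216)
g = 386037577/216 (g = 1/216 - 1*(-1787211) = 1/216 + 1787211 = 386037577/216 ≈ 1.7872e+6)
-2921203 - 3455636/g = -2921203 - 3455636/386037577/216 = -2921203 - 3455636*216/386037577 = -2921203 - 746417376/386037577 = -1127694874462507/386037577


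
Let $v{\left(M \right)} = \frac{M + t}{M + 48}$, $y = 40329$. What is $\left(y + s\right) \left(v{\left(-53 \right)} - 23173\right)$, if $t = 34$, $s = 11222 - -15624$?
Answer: $-1556391010$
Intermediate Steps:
$s = 26846$ ($s = 11222 + 15624 = 26846$)
$v{\left(M \right)} = \frac{34 + M}{48 + M}$ ($v{\left(M \right)} = \frac{M + 34}{M + 48} = \frac{34 + M}{48 + M}$)
$\left(y + s\right) \left(v{\left(-53 \right)} - 23173\right) = \left(40329 + 26846\right) \left(\frac{34 - 53}{48 - 53} - 23173\right) = 67175 \left(\frac{1}{-5} \left(-19\right) - 23173\right) = 67175 \left(\left(- \frac{1}{5}\right) \left(-19\right) - 23173\right) = 67175 \left(\frac{19}{5} - 23173\right) = 67175 \left(- \frac{115846}{5}\right) = -1556391010$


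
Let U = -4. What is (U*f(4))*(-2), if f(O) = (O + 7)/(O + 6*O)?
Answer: 22/7 ≈ 3.1429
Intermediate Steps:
f(O) = (7 + O)/(7*O) (f(O) = (7 + O)/((7*O)) = (7 + O)*(1/(7*O)) = (7 + O)/(7*O))
(U*f(4))*(-2) = -4*(7 + 4)/(7*4)*(-2) = -4*11/(7*4)*(-2) = -4*11/28*(-2) = -11/7*(-2) = 22/7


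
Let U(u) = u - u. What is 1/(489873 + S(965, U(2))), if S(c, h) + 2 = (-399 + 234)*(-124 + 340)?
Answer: 1/454231 ≈ 2.2015e-6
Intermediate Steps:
U(u) = 0
S(c, h) = -35642 (S(c, h) = -2 + (-399 + 234)*(-124 + 340) = -2 - 165*216 = -2 - 35640 = -35642)
1/(489873 + S(965, U(2))) = 1/(489873 - 35642) = 1/454231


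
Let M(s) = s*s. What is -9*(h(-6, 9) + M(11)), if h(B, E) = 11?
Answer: -1188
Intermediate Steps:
M(s) = s²
-9*(h(-6, 9) + M(11)) = -9*(11 + 11²) = -9*(11 + 121) = -9*132 = -1188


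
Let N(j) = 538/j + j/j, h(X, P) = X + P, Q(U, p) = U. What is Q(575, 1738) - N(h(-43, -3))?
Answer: 13471/23 ≈ 585.70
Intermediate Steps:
h(X, P) = P + X
N(j) = 1 + 538/j (N(j) = 538/j + 1 = 1 + 538/j)
Q(575, 1738) - N(h(-43, -3)) = 575 - (538 + (-3 - 43))/(-3 - 43) = 575 - (538 - 46)/(-46) = 575 - (-1)*492/46 = 575 - 1*(-246/23) = 575 + 246/23 = 13471/23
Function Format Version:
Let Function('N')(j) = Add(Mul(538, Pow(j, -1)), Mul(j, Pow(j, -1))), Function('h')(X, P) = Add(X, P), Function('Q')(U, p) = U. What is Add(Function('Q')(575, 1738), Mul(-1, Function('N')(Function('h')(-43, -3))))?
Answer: Rational(13471, 23) ≈ 585.70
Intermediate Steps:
Function('h')(X, P) = Add(P, X)
Function('N')(j) = Add(1, Mul(538, Pow(j, -1))) (Function('N')(j) = Add(Mul(538, Pow(j, -1)), 1) = Add(1, Mul(538, Pow(j, -1))))
Add(Function('Q')(575, 1738), Mul(-1, Function('N')(Function('h')(-43, -3)))) = Add(575, Mul(-1, Mul(Pow(Add(-3, -43), -1), Add(538, Add(-3, -43))))) = Add(575, Mul(-1, Mul(Pow(-46, -1), Add(538, -46)))) = Add(575, Mul(-1, Mul(Rational(-1, 46), 492))) = Add(575, Mul(-1, Rational(-246, 23))) = Add(575, Rational(246, 23)) = Rational(13471, 23)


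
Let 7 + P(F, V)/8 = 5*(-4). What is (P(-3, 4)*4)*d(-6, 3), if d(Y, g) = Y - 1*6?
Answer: 10368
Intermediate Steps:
d(Y, g) = -6 + Y (d(Y, g) = Y - 6 = -6 + Y)
P(F, V) = -216 (P(F, V) = -56 + 8*(5*(-4)) = -56 + 8*(-20) = -56 - 160 = -216)
(P(-3, 4)*4)*d(-6, 3) = (-216*4)*(-6 - 6) = -864*(-12) = 10368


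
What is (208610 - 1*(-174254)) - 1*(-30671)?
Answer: 413535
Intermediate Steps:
(208610 - 1*(-174254)) - 1*(-30671) = (208610 + 174254) + 30671 = 382864 + 30671 = 413535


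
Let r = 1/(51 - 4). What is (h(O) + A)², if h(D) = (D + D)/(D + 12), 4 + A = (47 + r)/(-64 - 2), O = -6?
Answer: 108388921/2405601 ≈ 45.057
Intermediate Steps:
r = 1/47 ≈ 0.021277
A = -7309/1551 (A = -4 + (47 + 1/47)/(-64 - 2) = -4 + (2210/47)/(-66) = -4 + (2210/47)*(-1/66) = -4 - 1105/1551 = -7309/1551 ≈ -4.7124)
h(D) = 2*D/(12 + D) (h(D) = (2*D)/(12 + D) = 2*D/(12 + D))
(h(O) + A)² = (2*(-6)/(12 - 6) - 7309/1551)² = (2*(-6)/6 - 7309/1551)² = (2*(-6)*(⅙) - 7309/1551)² = (-2 - 7309/1551)² = (-10411/1551)² = 108388921/2405601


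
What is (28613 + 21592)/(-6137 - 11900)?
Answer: -50205/18037 ≈ -2.7834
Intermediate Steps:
(28613 + 21592)/(-6137 - 11900) = 50205/(-18037) = 50205*(-1/18037) = -50205/18037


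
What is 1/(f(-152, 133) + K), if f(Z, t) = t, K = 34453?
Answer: 1/34586 ≈ 2.8913e-5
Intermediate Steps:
1/(f(-152, 133) + K) = 1/(133 + 34453) = 1/34586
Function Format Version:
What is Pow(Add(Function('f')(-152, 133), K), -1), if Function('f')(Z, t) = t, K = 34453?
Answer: Rational(1, 34586) ≈ 2.8913e-5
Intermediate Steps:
Pow(Add(Function('f')(-152, 133), K), -1) = Pow(Add(133, 34453), -1) = Pow(34586, -1) = Rational(1, 34586)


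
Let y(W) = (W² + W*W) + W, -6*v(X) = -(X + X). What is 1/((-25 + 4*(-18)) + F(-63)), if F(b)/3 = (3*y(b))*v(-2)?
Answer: -1/47347 ≈ -2.1121e-5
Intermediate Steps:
v(X) = X/3 (v(X) = -(-1)*(X + X)/6 = -(-1)*2*X/6 = -(-1)*X/3 = X/3)
y(W) = W + 2*W² (y(W) = (W² + W²) + W = 2*W² + W = W + 2*W²)
F(b) = -6*b*(1 + 2*b) (F(b) = 3*((3*(b*(1 + 2*b)))*((⅓)*(-2))) = 3*((3*b*(1 + 2*b))*(-⅔)) = 3*(-2*b*(1 + 2*b)) = -6*b*(1 + 2*b))
1/((-25 + 4*(-18)) + F(-63)) = 1/((-25 + 4*(-18)) - 6*(-63)*(1 + 2*(-63))) = 1/((-25 - 72) - 6*(-63)*(1 - 126)) = 1/(-97 - 6*(-63)*(-125)) = 1/(-97 - 47250) = 1/(-47347) = -1/47347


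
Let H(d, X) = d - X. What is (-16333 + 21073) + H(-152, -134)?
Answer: 4722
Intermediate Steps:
(-16333 + 21073) + H(-152, -134) = (-16333 + 21073) + (-152 - 1*(-134)) = 4740 + (-152 + 134) = 4740 - 18 = 4722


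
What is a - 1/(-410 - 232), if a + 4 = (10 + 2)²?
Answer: 89881/642 ≈ 140.00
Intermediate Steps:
a = 140 (a = -4 + (10 + 2)² = -4 + 12² = -4 + 144 = 140)
a - 1/(-410 - 232) = 140 - 1/(-410 - 232) = 140 - 1/(-642) = 140 - 1*(-1/642) = 140 + 1/642 = 89881/642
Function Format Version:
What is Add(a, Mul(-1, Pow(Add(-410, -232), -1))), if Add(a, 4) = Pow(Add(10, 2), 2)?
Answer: Rational(89881, 642) ≈ 140.00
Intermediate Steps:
a = 140 (a = Add(-4, Pow(Add(10, 2), 2)) = Add(-4, Pow(12, 2)) = Add(-4, 144) = 140)
Add(a, Mul(-1, Pow(Add(-410, -232), -1))) = Add(140, Mul(-1, Pow(Add(-410, -232), -1))) = Add(140, Mul(-1, Pow(-642, -1))) = Add(140, Mul(-1, Rational(-1, 642))) = Add(140, Rational(1, 642)) = Rational(89881, 642)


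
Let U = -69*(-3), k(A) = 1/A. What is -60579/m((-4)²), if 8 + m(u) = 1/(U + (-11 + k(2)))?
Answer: 23807547/3142 ≈ 7577.2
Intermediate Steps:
U = 207
m(u) = -3142/393 (m(u) = -8 + 1/(207 + (-11 + 1/2)) = -8 + 1/(207 + (-11 + ½)) = -8 + 1/(207 - 21/2) = -8 + 1/(393/2) = -8 + 2/393 = -3142/393)
-60579/m((-4)²) = -60579/(-3142/393) = -60579*(-393/3142) = 23807547/3142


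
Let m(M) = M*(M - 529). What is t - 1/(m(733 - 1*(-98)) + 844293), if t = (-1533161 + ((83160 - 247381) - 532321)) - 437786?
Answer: -2921580664696/1095255 ≈ -2.6675e+6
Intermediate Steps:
m(M) = M*(-529 + M)
t = -2667489 (t = (-1533161 + (-164221 - 532321)) - 437786 = (-1533161 - 696542) - 437786 = -2229703 - 437786 = -2667489)
t - 1/(m(733 - 1*(-98)) + 844293) = -2667489 - 1/((733 - 1*(-98))*(-529 + (733 - 1*(-98))) + 844293) = -2667489 - 1/((733 + 98)*(-529 + (733 + 98)) + 844293) = -2667489 - 1/(831*(-529 + 831) + 844293) = -2667489 - 1/(831*302 + 844293) = -2667489 - 1/(250962 + 844293) = -2667489 - 1/1095255 = -2921580664696/1095255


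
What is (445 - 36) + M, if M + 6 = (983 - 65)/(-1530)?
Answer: 2012/5 ≈ 402.40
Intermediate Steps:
M = -33/5 (M = -6 + (983 - 65)/(-1530) = -6 + 918*(-1/1530) = -6 - 3/5 = -33/5 ≈ -6.6000)
(445 - 36) + M = (445 - 36) - 33/5 = 409 - 33/5 = 2012/5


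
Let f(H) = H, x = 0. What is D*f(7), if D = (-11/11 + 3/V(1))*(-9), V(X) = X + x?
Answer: -126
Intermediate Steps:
V(X) = X (V(X) = X + 0 = X)
D = -18 (D = (-11/11 + 3/1)*(-9) = (-11*1/11 + 3*1)*(-9) = (-1 + 3)*(-9) = 2*(-9) = -18)
D*f(7) = -18*7 = -126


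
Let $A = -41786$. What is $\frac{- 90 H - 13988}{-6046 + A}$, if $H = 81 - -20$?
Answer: $\frac{11539}{23916} \approx 0.48248$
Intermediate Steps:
$H = 101$ ($H = 81 + 20 = 101$)
$\frac{- 90 H - 13988}{-6046 + A} = \frac{\left(-90\right) 101 - 13988}{-6046 - 41786} = \frac{-9090 - 13988}{-47832} = \left(-23078\right) \left(- \frac{1}{47832}\right) = \frac{11539}{23916}$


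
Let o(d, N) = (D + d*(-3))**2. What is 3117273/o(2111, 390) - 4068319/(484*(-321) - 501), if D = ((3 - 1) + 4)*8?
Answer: 1193995984792/45606358775 ≈ 26.180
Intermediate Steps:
D = 48 (D = (2 + 4)*8 = 6*8 = 48)
o(d, N) = (48 - 3*d)**2 (o(d, N) = (48 + d*(-3))**2 = (48 - 3*d)**2)
3117273/o(2111, 390) - 4068319/(484*(-321) - 501) = 3117273/((9*(-16 + 2111)**2)) - 4068319/(484*(-321) - 501) = 3117273/((9*2095**2)) - 4068319/(-155364 - 501) = 3117273/((9*4389025)) - 4068319/(-155865) = 3117273/39501225 - 4068319*(-1/155865) = 3117273*(1/39501225) + 4068319/155865 = 1039091/13167075 + 4068319/155865 = 1193995984792/45606358775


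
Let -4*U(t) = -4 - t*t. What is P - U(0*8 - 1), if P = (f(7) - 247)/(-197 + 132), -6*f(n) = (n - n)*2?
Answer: 51/20 ≈ 2.5500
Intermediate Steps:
f(n) = 0 (f(n) = -(n - n)*2/6 = -0*2 = -⅙*0 = 0)
U(t) = 1 + t²/4 (U(t) = -(-4 - t*t)/4 = -(-4 - t²)/4 = 1 + t²/4)
P = 19/5 (P = (0 - 247)/(-197 + 132) = -247/(-65) = -247*(-1/65) = 19/5 ≈ 3.8000)
P - U(0*8 - 1) = 19/5 - (1 + (0*8 - 1)²/4) = 19/5 - (1 + (0 - 1)²/4) = 19/5 - (1 + (¼)*(-1)²) = 19/5 - (1 + (¼)*1) = 19/5 - (1 + ¼) = 19/5 - 1*5/4 = 19/5 - 5/4 = 51/20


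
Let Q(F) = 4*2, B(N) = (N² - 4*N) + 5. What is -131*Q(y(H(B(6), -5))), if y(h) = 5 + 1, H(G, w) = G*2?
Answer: -1048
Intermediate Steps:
B(N) = 5 + N² - 4*N
H(G, w) = 2*G
y(h) = 6
Q(F) = 8
-131*Q(y(H(B(6), -5))) = -131*8 = -1048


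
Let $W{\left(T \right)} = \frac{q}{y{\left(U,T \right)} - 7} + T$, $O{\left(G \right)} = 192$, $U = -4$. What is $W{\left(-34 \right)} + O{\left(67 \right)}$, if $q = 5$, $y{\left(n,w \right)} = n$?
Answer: $\frac{1733}{11} \approx 157.55$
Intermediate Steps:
$W{\left(T \right)} = - \frac{5}{11} + T$ ($W{\left(T \right)} = \frac{1}{-4 - 7} \cdot 5 + T = \frac{1}{-11} \cdot 5 + T = \left(- \frac{1}{11}\right) 5 + T = - \frac{5}{11} + T$)
$W{\left(-34 \right)} + O{\left(67 \right)} = \left(- \frac{5}{11} - 34\right) + 192 = - \frac{379}{11} + 192 = \frac{1733}{11}$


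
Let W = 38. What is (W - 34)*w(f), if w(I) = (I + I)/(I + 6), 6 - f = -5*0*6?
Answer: 4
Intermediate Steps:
f = 6 (f = 6 - (-5*0)*6 = 6 - 0*6 = 6 - 1*0 = 6 + 0 = 6)
w(I) = 2*I/(6 + I) (w(I) = (2*I)/(6 + I) = 2*I/(6 + I))
(W - 34)*w(f) = (38 - 34)*(2*6/(6 + 6)) = 4*(2*6/12) = 4*(2*6*(1/12)) = 4*1 = 4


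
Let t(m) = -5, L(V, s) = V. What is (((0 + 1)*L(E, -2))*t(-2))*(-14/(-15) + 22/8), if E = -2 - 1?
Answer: 221/4 ≈ 55.250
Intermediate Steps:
E = -3
(((0 + 1)*L(E, -2))*t(-2))*(-14/(-15) + 22/8) = (((0 + 1)*(-3))*(-5))*(-14/(-15) + 22/8) = ((1*(-3))*(-5))*(-14*(-1/15) + 22*(⅛)) = (-3*(-5))*(14/15 + 11/4) = 15*(221/60) = 221/4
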